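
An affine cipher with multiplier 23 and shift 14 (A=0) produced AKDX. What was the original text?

WKVX

The inverse of 23 mod 26 is 17, since 23·17=391≡1. Apply D(y)=17·(y−14) mod 26:
A(0): 17·(0−14)=-238≡22 → W
K(10): 17·(10−14)=-68≡10 → K
D(3): 17·(3−14)=-187≡21 → V
X(23): 17·(23−14)=153≡23 → X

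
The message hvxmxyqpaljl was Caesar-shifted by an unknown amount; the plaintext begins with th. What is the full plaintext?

From the crib: h(7)−t(19)=-12≡14, so the shift is 14.
Subtract 14 from each ciphertext letter:
h(7): 7−14=-7≡19 → t
v(21): 21−14=7 → h
x(23): 23−14=9 → j
m(12): 12−14=-2≡24 → y
x(23): 23−14=9 → j
y(24): 24−14=10 → k
q(16): 16−14=2 → c
p(15): 15−14=1 → b
a(0): 0−14=-14≡12 → m
l(11): 11−14=-3≡23 → x
j(9): 9−14=-5≡21 → v
l(11): 11−14=-3≡23 → x

thjyjkcbmxvx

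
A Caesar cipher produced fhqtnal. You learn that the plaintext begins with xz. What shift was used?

8

From the crib: f(5)−x(23)=-18≡8, so the shift is 8.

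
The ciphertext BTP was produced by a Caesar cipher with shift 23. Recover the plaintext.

B(1): 1−23=-22≡4 → E
T(19): 19−23=-4≡22 → W
P(15): 15−23=-8≡18 → S

EWS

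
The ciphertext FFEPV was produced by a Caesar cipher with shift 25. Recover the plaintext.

F(5): 5−25=-20≡6 → G
F(5): 5−25=-20≡6 → G
E(4): 4−25=-21≡5 → F
P(15): 15−25=-10≡16 → Q
V(21): 21−25=-4≡22 → W

GGFQW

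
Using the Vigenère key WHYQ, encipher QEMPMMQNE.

Repeat the key across the message: WHYQWHYQW
Q(16)+W(22): 38≡12 → M
E(4)+H(7): 11 → L
M(12)+Y(24): 36≡10 → K
P(15)+Q(16): 31≡5 → F
M(12)+W(22): 34≡8 → I
M(12)+H(7): 19 → T
Q(16)+Y(24): 40≡14 → O
N(13)+Q(16): 29≡3 → D
E(4)+W(22): 26≡0 → A

MLKFITODA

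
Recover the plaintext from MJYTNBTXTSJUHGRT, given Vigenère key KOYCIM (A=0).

Repeat the key across the ciphertext: KOYCIMKOYCIMKOYC
M(12)−K(10): 2 → C
J(9)−O(14): -5≡21 → V
Y(24)−Y(24): 0 → A
T(19)−C(2): 17 → R
N(13)−I(8): 5 → F
B(1)−M(12): -11≡15 → P
T(19)−K(10): 9 → J
X(23)−O(14): 9 → J
T(19)−Y(24): -5≡21 → V
S(18)−C(2): 16 → Q
J(9)−I(8): 1 → B
U(20)−M(12): 8 → I
H(7)−K(10): -3≡23 → X
G(6)−O(14): -8≡18 → S
R(17)−Y(24): -7≡19 → T
T(19)−C(2): 17 → R

CVARFPJJVQBIXSTR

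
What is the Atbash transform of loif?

l(11) → o(14)
o(14) → l(11)
i(8) → r(17)
f(5) → u(20)

olru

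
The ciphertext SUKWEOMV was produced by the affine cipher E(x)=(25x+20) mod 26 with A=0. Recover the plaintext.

CAKYQGIZ

The inverse of 25 mod 26 is 25, since 25·25=625≡1. Apply D(y)=25·(y−20) mod 26:
S(18): 25·(18−20)=-50≡2 → C
U(20): 25·(20−20)=0 → A
K(10): 25·(10−20)=-250≡10 → K
W(22): 25·(22−20)=50≡24 → Y
E(4): 25·(4−20)=-400≡16 → Q
O(14): 25·(14−20)=-150≡6 → G
M(12): 25·(12−20)=-200≡8 → I
V(21): 25·(21−20)=25 → Z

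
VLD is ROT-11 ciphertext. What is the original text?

V(21): 21−11=10 → K
L(11): 11−11=0 → A
D(3): 3−11=-8≡18 → S

KAS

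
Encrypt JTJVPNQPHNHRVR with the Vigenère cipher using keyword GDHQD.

PWQLSTTWXQNUCH

Repeat the key across the message: GDHQDGDHQDGDHQ
J(9)+G(6): 15 → P
T(19)+D(3): 22 → W
J(9)+H(7): 16 → Q
V(21)+Q(16): 37≡11 → L
P(15)+D(3): 18 → S
N(13)+G(6): 19 → T
Q(16)+D(3): 19 → T
P(15)+H(7): 22 → W
H(7)+Q(16): 23 → X
N(13)+D(3): 16 → Q
H(7)+G(6): 13 → N
R(17)+D(3): 20 → U
V(21)+H(7): 28≡2 → C
R(17)+Q(16): 33≡7 → H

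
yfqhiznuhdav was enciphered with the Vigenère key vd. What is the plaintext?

dcvenwsrmafs

Repeat the key across the ciphertext: vdvdvdvdvdvd
y(24)−v(21): 3 → d
f(5)−d(3): 2 → c
q(16)−v(21): -5≡21 → v
h(7)−d(3): 4 → e
i(8)−v(21): -13≡13 → n
z(25)−d(3): 22 → w
n(13)−v(21): -8≡18 → s
u(20)−d(3): 17 → r
h(7)−v(21): -14≡12 → m
d(3)−d(3): 0 → a
a(0)−v(21): -21≡5 → f
v(21)−d(3): 18 → s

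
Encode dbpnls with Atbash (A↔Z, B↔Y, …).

d(3) → w(22)
b(1) → y(24)
p(15) → k(10)
n(13) → m(12)
l(11) → o(14)
s(18) → h(7)

wykmoh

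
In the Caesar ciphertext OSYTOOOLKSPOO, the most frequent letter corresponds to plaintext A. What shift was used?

The most frequent ciphertext letter is O (appears 6 times).
O is position 14; A is position 0.
Shift = 14.

14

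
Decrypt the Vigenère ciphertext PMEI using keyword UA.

VMKI

Repeat the key across the ciphertext: UAUA
P(15)−U(20): -5≡21 → V
M(12)−A(0): 12 → M
E(4)−U(20): -16≡10 → K
I(8)−A(0): 8 → I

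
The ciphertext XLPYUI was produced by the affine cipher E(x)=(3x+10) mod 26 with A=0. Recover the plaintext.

NJTWMI

The inverse of 3 mod 26 is 9, since 3·9=27≡1. Apply D(y)=9·(y−10) mod 26:
X(23): 9·(23−10)=117≡13 → N
L(11): 9·(11−10)=9 → J
P(15): 9·(15−10)=45≡19 → T
Y(24): 9·(24−10)=126≡22 → W
U(20): 9·(20−10)=90≡12 → M
I(8): 9·(8−10)=-18≡8 → I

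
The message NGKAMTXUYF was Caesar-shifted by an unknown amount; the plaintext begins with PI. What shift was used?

From the crib: N(13)−P(15)=-2≡24, so the shift is 24.

24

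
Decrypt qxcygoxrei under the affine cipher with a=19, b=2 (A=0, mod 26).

yxaiscxjwo

The inverse of 19 mod 26 is 11, since 19·11=209≡1. Apply D(y)=11·(y−2) mod 26:
q(16): 11·(16−2)=154≡24 → y
x(23): 11·(23−2)=231≡23 → x
c(2): 11·(2−2)=0 → a
y(24): 11·(24−2)=242≡8 → i
g(6): 11·(6−2)=44≡18 → s
o(14): 11·(14−2)=132≡2 → c
x(23): 11·(23−2)=231≡23 → x
r(17): 11·(17−2)=165≡9 → j
e(4): 11·(4−2)=22 → w
i(8): 11·(8−2)=66≡14 → o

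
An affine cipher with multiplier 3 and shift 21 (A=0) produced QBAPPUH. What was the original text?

The inverse of 3 mod 26 is 9, since 3·9=27≡1. Apply D(y)=9·(y−21) mod 26:
Q(16): 9·(16−21)=-45≡7 → H
B(1): 9·(1−21)=-180≡2 → C
A(0): 9·(0−21)=-189≡19 → T
P(15): 9·(15−21)=-54≡24 → Y
P(15): 9·(15−21)=-54≡24 → Y
U(20): 9·(20−21)=-9≡17 → R
H(7): 9·(7−21)=-126≡4 → E

HCTYYRE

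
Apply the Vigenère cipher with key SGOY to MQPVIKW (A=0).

EWDTAQK

Repeat the key across the message: SGOYSGO
M(12)+S(18): 30≡4 → E
Q(16)+G(6): 22 → W
P(15)+O(14): 29≡3 → D
V(21)+Y(24): 45≡19 → T
I(8)+S(18): 26≡0 → A
K(10)+G(6): 16 → Q
W(22)+O(14): 36≡10 → K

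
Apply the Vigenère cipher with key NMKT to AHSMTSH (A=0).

Repeat the key across the message: NMKTNMK
A(0)+N(13): 13 → N
H(7)+M(12): 19 → T
S(18)+K(10): 28≡2 → C
M(12)+T(19): 31≡5 → F
T(19)+N(13): 32≡6 → G
S(18)+M(12): 30≡4 → E
H(7)+K(10): 17 → R

NTCFGER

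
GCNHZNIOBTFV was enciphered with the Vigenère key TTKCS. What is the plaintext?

NJDFHUPEZBMC

Repeat the key across the ciphertext: TTKCSTTKCSTT
G(6)−T(19): -13≡13 → N
C(2)−T(19): -17≡9 → J
N(13)−K(10): 3 → D
H(7)−C(2): 5 → F
Z(25)−S(18): 7 → H
N(13)−T(19): -6≡20 → U
I(8)−T(19): -11≡15 → P
O(14)−K(10): 4 → E
B(1)−C(2): -1≡25 → Z
T(19)−S(18): 1 → B
F(5)−T(19): -14≡12 → M
V(21)−T(19): 2 → C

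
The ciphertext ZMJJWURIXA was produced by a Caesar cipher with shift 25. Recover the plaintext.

ANKKXVSJYB

Z(25): 25−25=0 → A
M(12): 12−25=-13≡13 → N
J(9): 9−25=-16≡10 → K
J(9): 9−25=-16≡10 → K
W(22): 22−25=-3≡23 → X
U(20): 20−25=-5≡21 → V
R(17): 17−25=-8≡18 → S
I(8): 8−25=-17≡9 → J
X(23): 23−25=-2≡24 → Y
A(0): 0−25=-25≡1 → B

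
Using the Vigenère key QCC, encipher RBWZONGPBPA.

Repeat the key across the message: QCCQCCQCCQC
R(17)+Q(16): 33≡7 → H
B(1)+C(2): 3 → D
W(22)+C(2): 24 → Y
Z(25)+Q(16): 41≡15 → P
O(14)+C(2): 16 → Q
N(13)+C(2): 15 → P
G(6)+Q(16): 22 → W
P(15)+C(2): 17 → R
B(1)+C(2): 3 → D
P(15)+Q(16): 31≡5 → F
A(0)+C(2): 2 → C

HDYPQPWRDFC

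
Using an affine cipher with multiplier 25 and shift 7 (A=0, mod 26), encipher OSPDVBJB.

TPSEMGYG

O(14): 25·14+7=357≡19 → T
S(18): 25·18+7=457≡15 → P
P(15): 25·15+7=382≡18 → S
D(3): 25·3+7=82≡4 → E
V(21): 25·21+7=532≡12 → M
B(1): 25·1+7=32≡6 → G
J(9): 25·9+7=232≡24 → Y
B(1): 25·1+7=32≡6 → G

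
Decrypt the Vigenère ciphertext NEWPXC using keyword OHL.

ZXLBQR

Repeat the key across the ciphertext: OHLOHL
N(13)−O(14): -1≡25 → Z
E(4)−H(7): -3≡23 → X
W(22)−L(11): 11 → L
P(15)−O(14): 1 → B
X(23)−H(7): 16 → Q
C(2)−L(11): -9≡17 → R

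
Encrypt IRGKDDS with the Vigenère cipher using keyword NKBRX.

Repeat the key across the message: NKBRXNK
I(8)+N(13): 21 → V
R(17)+K(10): 27≡1 → B
G(6)+B(1): 7 → H
K(10)+R(17): 27≡1 → B
D(3)+X(23): 26≡0 → A
D(3)+N(13): 16 → Q
S(18)+K(10): 28≡2 → C

VBHBAQC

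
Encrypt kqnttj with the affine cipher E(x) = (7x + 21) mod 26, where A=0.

k(10): 7·10+21=91≡13 → n
q(16): 7·16+21=133≡3 → d
n(13): 7·13+21=112≡8 → i
t(19): 7·19+21=154≡24 → y
t(19): 7·19+21=154≡24 → y
j(9): 7·9+21=84≡6 → g

ndiyyg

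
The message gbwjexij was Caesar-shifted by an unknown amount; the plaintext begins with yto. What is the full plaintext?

From the crib: g(6)−y(24)=-18≡8, so the shift is 8.
Subtract 8 from each ciphertext letter:
g(6): 6−8=-2≡24 → y
b(1): 1−8=-7≡19 → t
w(22): 22−8=14 → o
j(9): 9−8=1 → b
e(4): 4−8=-4≡22 → w
x(23): 23−8=15 → p
i(8): 8−8=0 → a
j(9): 9−8=1 → b

ytobwpab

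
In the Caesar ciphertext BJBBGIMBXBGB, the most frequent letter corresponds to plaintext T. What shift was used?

The most frequent ciphertext letter is B (appears 6 times).
B is position 1; T is position 19.
Shift = -18≡8.

8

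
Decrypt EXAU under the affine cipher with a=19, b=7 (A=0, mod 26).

The inverse of 19 mod 26 is 11, since 19·11=209≡1. Apply D(y)=11·(y−7) mod 26:
E(4): 11·(4−7)=-33≡19 → T
X(23): 11·(23−7)=176≡20 → U
A(0): 11·(0−7)=-77≡1 → B
U(20): 11·(20−7)=143≡13 → N

TUBN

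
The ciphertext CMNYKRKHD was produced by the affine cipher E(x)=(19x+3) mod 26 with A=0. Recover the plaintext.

The inverse of 19 mod 26 is 11, since 19·11=209≡1. Apply D(y)=11·(y−3) mod 26:
C(2): 11·(2−3)=-11≡15 → P
M(12): 11·(12−3)=99≡21 → V
N(13): 11·(13−3)=110≡6 → G
Y(24): 11·(24−3)=231≡23 → X
K(10): 11·(10−3)=77≡25 → Z
R(17): 11·(17−3)=154≡24 → Y
K(10): 11·(10−3)=77≡25 → Z
H(7): 11·(7−3)=44≡18 → S
D(3): 11·(3−3)=0 → A

PVGXZYZSA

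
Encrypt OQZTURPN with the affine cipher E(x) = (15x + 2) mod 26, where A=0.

O(14): 15·14+2=212≡4 → E
Q(16): 15·16+2=242≡8 → I
Z(25): 15·25+2=377≡13 → N
T(19): 15·19+2=287≡1 → B
U(20): 15·20+2=302≡16 → Q
R(17): 15·17+2=257≡23 → X
P(15): 15·15+2=227≡19 → T
N(13): 15·13+2=197≡15 → P

EINBQXTP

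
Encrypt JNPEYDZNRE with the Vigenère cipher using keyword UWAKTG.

Repeat the key across the message: UWAKTGUWAK
J(9)+U(20): 29≡3 → D
N(13)+W(22): 35≡9 → J
P(15)+A(0): 15 → P
E(4)+K(10): 14 → O
Y(24)+T(19): 43≡17 → R
D(3)+G(6): 9 → J
Z(25)+U(20): 45≡19 → T
N(13)+W(22): 35≡9 → J
R(17)+A(0): 17 → R
E(4)+K(10): 14 → O

DJPORJTJRO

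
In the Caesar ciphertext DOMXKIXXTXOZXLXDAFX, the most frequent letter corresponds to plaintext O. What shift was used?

9

The most frequent ciphertext letter is X (appears 7 times).
X is position 23; O is position 14.
Shift = 9.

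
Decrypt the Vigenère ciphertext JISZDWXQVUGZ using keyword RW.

SMBDMAGUEYPD

Repeat the key across the ciphertext: RWRWRWRWRWRW
J(9)−R(17): -8≡18 → S
I(8)−W(22): -14≡12 → M
S(18)−R(17): 1 → B
Z(25)−W(22): 3 → D
D(3)−R(17): -14≡12 → M
W(22)−W(22): 0 → A
X(23)−R(17): 6 → G
Q(16)−W(22): -6≡20 → U
V(21)−R(17): 4 → E
U(20)−W(22): -2≡24 → Y
G(6)−R(17): -11≡15 → P
Z(25)−W(22): 3 → D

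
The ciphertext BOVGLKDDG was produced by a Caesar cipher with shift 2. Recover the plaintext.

ZMTEJIBBE

B(1): 1−2=-1≡25 → Z
O(14): 14−2=12 → M
V(21): 21−2=19 → T
G(6): 6−2=4 → E
L(11): 11−2=9 → J
K(10): 10−2=8 → I
D(3): 3−2=1 → B
D(3): 3−2=1 → B
G(6): 6−2=4 → E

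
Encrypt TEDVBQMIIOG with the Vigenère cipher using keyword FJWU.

Repeat the key across the message: FJWUFJWUFJW
T(19)+F(5): 24 → Y
E(4)+J(9): 13 → N
D(3)+W(22): 25 → Z
V(21)+U(20): 41≡15 → P
B(1)+F(5): 6 → G
Q(16)+J(9): 25 → Z
M(12)+W(22): 34≡8 → I
I(8)+U(20): 28≡2 → C
I(8)+F(5): 13 → N
O(14)+J(9): 23 → X
G(6)+W(22): 28≡2 → C

YNZPGZICNXC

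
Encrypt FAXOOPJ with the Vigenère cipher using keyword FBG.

Repeat the key across the message: FBGFBGF
F(5)+F(5): 10 → K
A(0)+B(1): 1 → B
X(23)+G(6): 29≡3 → D
O(14)+F(5): 19 → T
O(14)+B(1): 15 → P
P(15)+G(6): 21 → V
J(9)+F(5): 14 → O

KBDTPVO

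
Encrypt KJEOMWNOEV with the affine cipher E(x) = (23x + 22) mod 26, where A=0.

SVKGMIJGKL

K(10): 23·10+22=252≡18 → S
J(9): 23·9+22=229≡21 → V
E(4): 23·4+22=114≡10 → K
O(14): 23·14+22=344≡6 → G
M(12): 23·12+22=298≡12 → M
W(22): 23·22+22=528≡8 → I
N(13): 23·13+22=321≡9 → J
O(14): 23·14+22=344≡6 → G
E(4): 23·4+22=114≡10 → K
V(21): 23·21+22=505≡11 → L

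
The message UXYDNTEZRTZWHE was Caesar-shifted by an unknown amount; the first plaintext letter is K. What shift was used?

From the crib: U(20)−K(10)=10, so the shift is 10.

10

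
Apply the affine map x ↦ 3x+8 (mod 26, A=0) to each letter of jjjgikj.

jjjagmj

j(9): 3·9+8=35≡9 → j
j(9): 3·9+8=35≡9 → j
j(9): 3·9+8=35≡9 → j
g(6): 3·6+8=26≡0 → a
i(8): 3·8+8=32≡6 → g
k(10): 3·10+8=38≡12 → m
j(9): 3·9+8=35≡9 → j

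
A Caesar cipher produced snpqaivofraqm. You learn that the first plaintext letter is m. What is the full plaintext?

From the crib: s(18)−m(12)=6, so the shift is 6.
Subtract 6 from each ciphertext letter:
s(18): 18−6=12 → m
n(13): 13−6=7 → h
p(15): 15−6=9 → j
q(16): 16−6=10 → k
a(0): 0−6=-6≡20 → u
i(8): 8−6=2 → c
v(21): 21−6=15 → p
o(14): 14−6=8 → i
f(5): 5−6=-1≡25 → z
r(17): 17−6=11 → l
a(0): 0−6=-6≡20 → u
q(16): 16−6=10 → k
m(12): 12−6=6 → g

mhjkucpizlukg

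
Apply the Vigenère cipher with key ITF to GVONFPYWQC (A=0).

OOTVYUGPVK

Repeat the key across the message: ITFITFITFI
G(6)+I(8): 14 → O
V(21)+T(19): 40≡14 → O
O(14)+F(5): 19 → T
N(13)+I(8): 21 → V
F(5)+T(19): 24 → Y
P(15)+F(5): 20 → U
Y(24)+I(8): 32≡6 → G
W(22)+T(19): 41≡15 → P
Q(16)+F(5): 21 → V
C(2)+I(8): 10 → K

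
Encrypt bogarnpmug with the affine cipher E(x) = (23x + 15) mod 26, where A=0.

b(1): 23·1+15=38≡12 → m
o(14): 23·14+15=337≡25 → z
g(6): 23·6+15=153≡23 → x
a(0): 23·0+15=15 → p
r(17): 23·17+15=406≡16 → q
n(13): 23·13+15=314≡2 → c
p(15): 23·15+15=360≡22 → w
m(12): 23·12+15=291≡5 → f
u(20): 23·20+15=475≡7 → h
g(6): 23·6+15=153≡23 → x

mzxpqcwfhx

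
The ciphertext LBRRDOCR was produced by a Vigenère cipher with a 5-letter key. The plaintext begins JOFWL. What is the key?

CNMVS

Subtract each crib letter from the matching ciphertext letter (mod 26):
L(11)−J(9)=2 → C
B(1)−O(14)=-13≡13 → N
R(17)−F(5)=12 → M
R(17)−W(22)=-5≡21 → V
D(3)−L(11)=-8≡18 → S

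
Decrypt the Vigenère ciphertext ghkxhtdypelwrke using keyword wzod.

Repeat the key across the ciphertext: wzodwzodwzodwzo
g(6)−w(22): -16≡10 → k
h(7)−z(25): -18≡8 → i
k(10)−o(14): -4≡22 → w
x(23)−d(3): 20 → u
h(7)−w(22): -15≡11 → l
t(19)−z(25): -6≡20 → u
d(3)−o(14): -11≡15 → p
y(24)−d(3): 21 → v
p(15)−w(22): -7≡19 → t
e(4)−z(25): -21≡5 → f
l(11)−o(14): -3≡23 → x
w(22)−d(3): 19 → t
r(17)−w(22): -5≡21 → v
k(10)−z(25): -15≡11 → l
e(4)−o(14): -10≡16 → q

kiwulupvtfxtvlq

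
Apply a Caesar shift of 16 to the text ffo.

f(5): 5+16=21 → v
f(5): 5+16=21 → v
o(14): 14+16=30≡4 → e

vve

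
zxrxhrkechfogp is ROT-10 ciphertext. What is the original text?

z(25): 25−10=15 → p
x(23): 23−10=13 → n
r(17): 17−10=7 → h
x(23): 23−10=13 → n
h(7): 7−10=-3≡23 → x
r(17): 17−10=7 → h
k(10): 10−10=0 → a
e(4): 4−10=-6≡20 → u
c(2): 2−10=-8≡18 → s
h(7): 7−10=-3≡23 → x
f(5): 5−10=-5≡21 → v
o(14): 14−10=4 → e
g(6): 6−10=-4≡22 → w
p(15): 15−10=5 → f

pnhnxhausxvewf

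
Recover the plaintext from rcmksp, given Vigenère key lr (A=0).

glbthy

Repeat the key across the ciphertext: lrlrlr
r(17)−l(11): 6 → g
c(2)−r(17): -15≡11 → l
m(12)−l(11): 1 → b
k(10)−r(17): -7≡19 → t
s(18)−l(11): 7 → h
p(15)−r(17): -2≡24 → y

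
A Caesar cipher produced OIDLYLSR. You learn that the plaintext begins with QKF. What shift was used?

24

From the crib: O(14)−Q(16)=-2≡24, so the shift is 24.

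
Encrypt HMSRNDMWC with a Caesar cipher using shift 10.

RWCBXNWGM

H(7): 7+10=17 → R
M(12): 12+10=22 → W
S(18): 18+10=28≡2 → C
R(17): 17+10=27≡1 → B
N(13): 13+10=23 → X
D(3): 3+10=13 → N
M(12): 12+10=22 → W
W(22): 22+10=32≡6 → G
C(2): 2+10=12 → M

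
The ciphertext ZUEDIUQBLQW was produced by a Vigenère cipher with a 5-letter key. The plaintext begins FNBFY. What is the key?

Subtract each crib letter from the matching ciphertext letter (mod 26):
Z(25)−F(5)=20 → U
U(20)−N(13)=7 → H
E(4)−B(1)=3 → D
D(3)−F(5)=-2≡24 → Y
I(8)−Y(24)=-16≡10 → K

UHDYK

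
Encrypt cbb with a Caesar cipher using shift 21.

c(2): 2+21=23 → x
b(1): 1+21=22 → w
b(1): 1+21=22 → w

xww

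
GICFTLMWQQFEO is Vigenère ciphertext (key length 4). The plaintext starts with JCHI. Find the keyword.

Subtract each crib letter from the matching ciphertext letter (mod 26):
G(6)−J(9)=-3≡23 → X
I(8)−C(2)=6 → G
C(2)−H(7)=-5≡21 → V
F(5)−I(8)=-3≡23 → X

XGVX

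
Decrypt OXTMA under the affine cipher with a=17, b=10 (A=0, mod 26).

ONZUE

The inverse of 17 mod 26 is 23, since 17·23=391≡1. Apply D(y)=23·(y−10) mod 26:
O(14): 23·(14−10)=92≡14 → O
X(23): 23·(23−10)=299≡13 → N
T(19): 23·(19−10)=207≡25 → Z
M(12): 23·(12−10)=46≡20 → U
A(0): 23·(0−10)=-230≡4 → E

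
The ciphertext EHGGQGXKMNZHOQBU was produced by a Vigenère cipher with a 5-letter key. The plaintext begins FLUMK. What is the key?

ZWMUG

Subtract each crib letter from the matching ciphertext letter (mod 26):
E(4)−F(5)=-1≡25 → Z
H(7)−L(11)=-4≡22 → W
G(6)−U(20)=-14≡12 → M
G(6)−M(12)=-6≡20 → U
Q(16)−K(10)=6 → G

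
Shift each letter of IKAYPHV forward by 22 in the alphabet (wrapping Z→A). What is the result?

EGWULDR

I(8): 8+22=30≡4 → E
K(10): 10+22=32≡6 → G
A(0): 0+22=22 → W
Y(24): 24+22=46≡20 → U
P(15): 15+22=37≡11 → L
H(7): 7+22=29≡3 → D
V(21): 21+22=43≡17 → R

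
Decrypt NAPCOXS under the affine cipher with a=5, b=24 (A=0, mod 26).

DQTGYFE

The inverse of 5 mod 26 is 21, since 5·21=105≡1. Apply D(y)=21·(y−24) mod 26:
N(13): 21·(13−24)=-231≡3 → D
A(0): 21·(0−24)=-504≡16 → Q
P(15): 21·(15−24)=-189≡19 → T
C(2): 21·(2−24)=-462≡6 → G
O(14): 21·(14−24)=-210≡24 → Y
X(23): 21·(23−24)=-21≡5 → F
S(18): 21·(18−24)=-126≡4 → E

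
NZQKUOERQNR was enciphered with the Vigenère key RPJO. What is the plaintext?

WKHWDZVDZYI

Repeat the key across the ciphertext: RPJORPJORPJ
N(13)−R(17): -4≡22 → W
Z(25)−P(15): 10 → K
Q(16)−J(9): 7 → H
K(10)−O(14): -4≡22 → W
U(20)−R(17): 3 → D
O(14)−P(15): -1≡25 → Z
E(4)−J(9): -5≡21 → V
R(17)−O(14): 3 → D
Q(16)−R(17): -1≡25 → Z
N(13)−P(15): -2≡24 → Y
R(17)−J(9): 8 → I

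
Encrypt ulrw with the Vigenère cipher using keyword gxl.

aicc

Repeat the key across the message: gxlg
u(20)+g(6): 26≡0 → a
l(11)+x(23): 34≡8 → i
r(17)+l(11): 28≡2 → c
w(22)+g(6): 28≡2 → c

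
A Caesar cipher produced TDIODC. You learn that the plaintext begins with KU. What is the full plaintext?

KUZFUT

From the crib: T(19)−K(10)=9, so the shift is 9.
Subtract 9 from each ciphertext letter:
T(19): 19−9=10 → K
D(3): 3−9=-6≡20 → U
I(8): 8−9=-1≡25 → Z
O(14): 14−9=5 → F
D(3): 3−9=-6≡20 → U
C(2): 2−9=-7≡19 → T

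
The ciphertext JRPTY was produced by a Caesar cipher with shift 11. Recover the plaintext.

J(9): 9−11=-2≡24 → Y
R(17): 17−11=6 → G
P(15): 15−11=4 → E
T(19): 19−11=8 → I
Y(24): 24−11=13 → N

YGEIN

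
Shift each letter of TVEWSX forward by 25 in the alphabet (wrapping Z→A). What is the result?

SUDVRW

T(19): 19+25=44≡18 → S
V(21): 21+25=46≡20 → U
E(4): 4+25=29≡3 → D
W(22): 22+25=47≡21 → V
S(18): 18+25=43≡17 → R
X(23): 23+25=48≡22 → W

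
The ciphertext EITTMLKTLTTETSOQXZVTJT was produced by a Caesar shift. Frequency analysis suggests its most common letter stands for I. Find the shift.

11

The most frequent ciphertext letter is T (appears 8 times).
T is position 19; I is position 8.
Shift = 11.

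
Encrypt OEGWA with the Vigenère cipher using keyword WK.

KOCGW

Repeat the key across the message: WKWKW
O(14)+W(22): 36≡10 → K
E(4)+K(10): 14 → O
G(6)+W(22): 28≡2 → C
W(22)+K(10): 32≡6 → G
A(0)+W(22): 22 → W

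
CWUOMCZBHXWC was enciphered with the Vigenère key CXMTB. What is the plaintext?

Repeat the key across the ciphertext: CXMTBCXMTBCX
C(2)−C(2): 0 → A
W(22)−X(23): -1≡25 → Z
U(20)−M(12): 8 → I
O(14)−T(19): -5≡21 → V
M(12)−B(1): 11 → L
C(2)−C(2): 0 → A
Z(25)−X(23): 2 → C
B(1)−M(12): -11≡15 → P
H(7)−T(19): -12≡14 → O
X(23)−B(1): 22 → W
W(22)−C(2): 20 → U
C(2)−X(23): -21≡5 → F

AZIVLACPOWUF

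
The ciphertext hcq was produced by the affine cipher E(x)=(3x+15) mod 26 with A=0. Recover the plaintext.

The inverse of 3 mod 26 is 9, since 3·9=27≡1. Apply D(y)=9·(y−15) mod 26:
h(7): 9·(7−15)=-72≡6 → g
c(2): 9·(2−15)=-117≡13 → n
q(16): 9·(16−15)=9 → j

gnj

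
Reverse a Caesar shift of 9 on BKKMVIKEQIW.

SBBDMZBVHZN

B(1): 1−9=-8≡18 → S
K(10): 10−9=1 → B
K(10): 10−9=1 → B
M(12): 12−9=3 → D
V(21): 21−9=12 → M
I(8): 8−9=-1≡25 → Z
K(10): 10−9=1 → B
E(4): 4−9=-5≡21 → V
Q(16): 16−9=7 → H
I(8): 8−9=-1≡25 → Z
W(22): 22−9=13 → N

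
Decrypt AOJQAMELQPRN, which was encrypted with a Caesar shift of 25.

A(0): 0−25=-25≡1 → B
O(14): 14−25=-11≡15 → P
J(9): 9−25=-16≡10 → K
Q(16): 16−25=-9≡17 → R
A(0): 0−25=-25≡1 → B
M(12): 12−25=-13≡13 → N
E(4): 4−25=-21≡5 → F
L(11): 11−25=-14≡12 → M
Q(16): 16−25=-9≡17 → R
P(15): 15−25=-10≡16 → Q
R(17): 17−25=-8≡18 → S
N(13): 13−25=-12≡14 → O

BPKRBNFMRQSO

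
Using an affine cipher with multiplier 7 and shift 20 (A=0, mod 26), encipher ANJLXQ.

A(0): 7·0+20=20 → U
N(13): 7·13+20=111≡7 → H
J(9): 7·9+20=83≡5 → F
L(11): 7·11+20=97≡19 → T
X(23): 7·23+20=181≡25 → Z
Q(16): 7·16+20=132≡2 → C

UHFTZC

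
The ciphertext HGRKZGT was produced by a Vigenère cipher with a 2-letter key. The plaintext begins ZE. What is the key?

IC

Subtract each crib letter from the matching ciphertext letter (mod 26):
H(7)−Z(25)=-18≡8 → I
G(6)−E(4)=2 → C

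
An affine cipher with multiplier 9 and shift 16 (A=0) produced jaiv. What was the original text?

fecp

The inverse of 9 mod 26 is 3, since 9·3=27≡1. Apply D(y)=3·(y−16) mod 26:
j(9): 3·(9−16)=-21≡5 → f
a(0): 3·(0−16)=-48≡4 → e
i(8): 3·(8−16)=-24≡2 → c
v(21): 3·(21−16)=15 → p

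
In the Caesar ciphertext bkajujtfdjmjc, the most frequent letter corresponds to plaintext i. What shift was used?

1

The most frequent ciphertext letter is j (appears 4 times).
j is position 9; i is position 8.
Shift = 1.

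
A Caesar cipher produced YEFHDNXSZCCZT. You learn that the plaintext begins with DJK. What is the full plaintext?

DJKMISCXEHHEY

From the crib: Y(24)−D(3)=21, so the shift is 21.
Subtract 21 from each ciphertext letter:
Y(24): 24−21=3 → D
E(4): 4−21=-17≡9 → J
F(5): 5−21=-16≡10 → K
H(7): 7−21=-14≡12 → M
D(3): 3−21=-18≡8 → I
N(13): 13−21=-8≡18 → S
X(23): 23−21=2 → C
S(18): 18−21=-3≡23 → X
Z(25): 25−21=4 → E
C(2): 2−21=-19≡7 → H
C(2): 2−21=-19≡7 → H
Z(25): 25−21=4 → E
T(19): 19−21=-2≡24 → Y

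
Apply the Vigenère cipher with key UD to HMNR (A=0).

Repeat the key across the message: UDUD
H(7)+U(20): 27≡1 → B
M(12)+D(3): 15 → P
N(13)+U(20): 33≡7 → H
R(17)+D(3): 20 → U

BPHU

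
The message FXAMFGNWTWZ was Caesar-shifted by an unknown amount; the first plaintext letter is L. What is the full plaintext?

From the crib: F(5)−L(11)=-6≡20, so the shift is 20.
Subtract 20 from each ciphertext letter:
F(5): 5−20=-15≡11 → L
X(23): 23−20=3 → D
A(0): 0−20=-20≡6 → G
M(12): 12−20=-8≡18 → S
F(5): 5−20=-15≡11 → L
G(6): 6−20=-14≡12 → M
N(13): 13−20=-7≡19 → T
W(22): 22−20=2 → C
T(19): 19−20=-1≡25 → Z
W(22): 22−20=2 → C
Z(25): 25−20=5 → F

LDGSLMTCZCF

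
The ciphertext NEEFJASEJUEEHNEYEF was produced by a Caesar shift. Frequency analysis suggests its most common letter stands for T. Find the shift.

11

The most frequent ciphertext letter is E (appears 7 times).
E is position 4; T is position 19.
Shift = -15≡11.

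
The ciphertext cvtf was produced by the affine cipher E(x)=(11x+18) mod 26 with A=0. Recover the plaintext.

The inverse of 11 mod 26 is 19, since 11·19=209≡1. Apply D(y)=19·(y−18) mod 26:
c(2): 19·(2−18)=-304≡8 → i
v(21): 19·(21−18)=57≡5 → f
t(19): 19·(19−18)=19 → t
f(5): 19·(5−18)=-247≡13 → n

iftn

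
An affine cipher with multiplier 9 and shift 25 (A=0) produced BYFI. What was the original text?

GXSB

The inverse of 9 mod 26 is 3, since 9·3=27≡1. Apply D(y)=3·(y−25) mod 26:
B(1): 3·(1−25)=-72≡6 → G
Y(24): 3·(24−25)=-3≡23 → X
F(5): 3·(5−25)=-60≡18 → S
I(8): 3·(8−25)=-51≡1 → B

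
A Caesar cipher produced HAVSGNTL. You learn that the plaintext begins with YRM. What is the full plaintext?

From the crib: H(7)−Y(24)=-17≡9, so the shift is 9.
Subtract 9 from each ciphertext letter:
H(7): 7−9=-2≡24 → Y
A(0): 0−9=-9≡17 → R
V(21): 21−9=12 → M
S(18): 18−9=9 → J
G(6): 6−9=-3≡23 → X
N(13): 13−9=4 → E
T(19): 19−9=10 → K
L(11): 11−9=2 → C

YRMJXEKC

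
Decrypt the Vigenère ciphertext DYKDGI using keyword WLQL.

HNUSKX

Repeat the key across the ciphertext: WLQLWL
D(3)−W(22): -19≡7 → H
Y(24)−L(11): 13 → N
K(10)−Q(16): -6≡20 → U
D(3)−L(11): -8≡18 → S
G(6)−W(22): -16≡10 → K
I(8)−L(11): -3≡23 → X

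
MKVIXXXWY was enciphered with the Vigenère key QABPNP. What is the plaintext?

WKUTKIHWX

Repeat the key across the ciphertext: QABPNPQAB
M(12)−Q(16): -4≡22 → W
K(10)−A(0): 10 → K
V(21)−B(1): 20 → U
I(8)−P(15): -7≡19 → T
X(23)−N(13): 10 → K
X(23)−P(15): 8 → I
X(23)−Q(16): 7 → H
W(22)−A(0): 22 → W
Y(24)−B(1): 23 → X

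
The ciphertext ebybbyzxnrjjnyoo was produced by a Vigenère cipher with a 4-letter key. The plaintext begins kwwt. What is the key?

ufci

Subtract each crib letter from the matching ciphertext letter (mod 26):
e(4)−k(10)=-6≡20 → u
b(1)−w(22)=-21≡5 → f
y(24)−w(22)=2 → c
b(1)−t(19)=-18≡8 → i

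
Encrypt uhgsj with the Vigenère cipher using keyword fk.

Repeat the key across the message: fkfkf
u(20)+f(5): 25 → z
h(7)+k(10): 17 → r
g(6)+f(5): 11 → l
s(18)+k(10): 28≡2 → c
j(9)+f(5): 14 → o

zrlco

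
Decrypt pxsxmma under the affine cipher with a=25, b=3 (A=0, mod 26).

The inverse of 25 mod 26 is 25, since 25·25=625≡1. Apply D(y)=25·(y−3) mod 26:
p(15): 25·(15−3)=300≡14 → o
x(23): 25·(23−3)=500≡6 → g
s(18): 25·(18−3)=375≡11 → l
x(23): 25·(23−3)=500≡6 → g
m(12): 25·(12−3)=225≡17 → r
m(12): 25·(12−3)=225≡17 → r
a(0): 25·(0−3)=-75≡3 → d

oglgrrd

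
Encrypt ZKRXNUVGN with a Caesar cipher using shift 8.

HSZFVCDOV

Z(25): 25+8=33≡7 → H
K(10): 10+8=18 → S
R(17): 17+8=25 → Z
X(23): 23+8=31≡5 → F
N(13): 13+8=21 → V
U(20): 20+8=28≡2 → C
V(21): 21+8=29≡3 → D
G(6): 6+8=14 → O
N(13): 13+8=21 → V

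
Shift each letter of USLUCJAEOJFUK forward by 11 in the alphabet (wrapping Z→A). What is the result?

FDWFNULPZUQFV

U(20): 20+11=31≡5 → F
S(18): 18+11=29≡3 → D
L(11): 11+11=22 → W
U(20): 20+11=31≡5 → F
C(2): 2+11=13 → N
J(9): 9+11=20 → U
A(0): 0+11=11 → L
E(4): 4+11=15 → P
O(14): 14+11=25 → Z
J(9): 9+11=20 → U
F(5): 5+11=16 → Q
U(20): 20+11=31≡5 → F
K(10): 10+11=21 → V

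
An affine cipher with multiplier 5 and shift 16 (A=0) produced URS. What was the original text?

GVQ

The inverse of 5 mod 26 is 21, since 5·21=105≡1. Apply D(y)=21·(y−16) mod 26:
U(20): 21·(20−16)=84≡6 → G
R(17): 21·(17−16)=21 → V
S(18): 21·(18−16)=42≡16 → Q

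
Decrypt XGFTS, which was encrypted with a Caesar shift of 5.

X(23): 23−5=18 → S
G(6): 6−5=1 → B
F(5): 5−5=0 → A
T(19): 19−5=14 → O
S(18): 18−5=13 → N

SBAON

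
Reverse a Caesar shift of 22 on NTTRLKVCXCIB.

RXXVPOZGBGMF

N(13): 13−22=-9≡17 → R
T(19): 19−22=-3≡23 → X
T(19): 19−22=-3≡23 → X
R(17): 17−22=-5≡21 → V
L(11): 11−22=-11≡15 → P
K(10): 10−22=-12≡14 → O
V(21): 21−22=-1≡25 → Z
C(2): 2−22=-20≡6 → G
X(23): 23−22=1 → B
C(2): 2−22=-20≡6 → G
I(8): 8−22=-14≡12 → M
B(1): 1−22=-21≡5 → F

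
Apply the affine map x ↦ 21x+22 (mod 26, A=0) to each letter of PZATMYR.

ZBWFOGP

P(15): 21·15+22=337≡25 → Z
Z(25): 21·25+22=547≡1 → B
A(0): 21·0+22=22 → W
T(19): 21·19+22=421≡5 → F
M(12): 21·12+22=274≡14 → O
Y(24): 21·24+22=526≡6 → G
R(17): 21·17+22=379≡15 → P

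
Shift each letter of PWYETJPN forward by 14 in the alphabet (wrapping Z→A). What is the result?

DKMSHXDB

P(15): 15+14=29≡3 → D
W(22): 22+14=36≡10 → K
Y(24): 24+14=38≡12 → M
E(4): 4+14=18 → S
T(19): 19+14=33≡7 → H
J(9): 9+14=23 → X
P(15): 15+14=29≡3 → D
N(13): 13+14=27≡1 → B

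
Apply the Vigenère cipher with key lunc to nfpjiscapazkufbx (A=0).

yzcltmpcaummfzoz

Repeat the key across the message: lunclunclunclunc
n(13)+l(11): 24 → y
f(5)+u(20): 25 → z
p(15)+n(13): 28≡2 → c
j(9)+c(2): 11 → l
i(8)+l(11): 19 → t
s(18)+u(20): 38≡12 → m
c(2)+n(13): 15 → p
a(0)+c(2): 2 → c
p(15)+l(11): 26≡0 → a
a(0)+u(20): 20 → u
z(25)+n(13): 38≡12 → m
k(10)+c(2): 12 → m
u(20)+l(11): 31≡5 → f
f(5)+u(20): 25 → z
b(1)+n(13): 14 → o
x(23)+c(2): 25 → z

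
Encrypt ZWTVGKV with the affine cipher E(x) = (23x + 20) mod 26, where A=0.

Z(25): 23·25+20=595≡23 → X
W(22): 23·22+20=526≡6 → G
T(19): 23·19+20=457≡15 → P
V(21): 23·21+20=503≡9 → J
G(6): 23·6+20=158≡2 → C
K(10): 23·10+20=250≡16 → Q
V(21): 23·21+20=503≡9 → J

XGPJCQJ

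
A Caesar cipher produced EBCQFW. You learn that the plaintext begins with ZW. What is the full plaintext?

ZWXLAR

From the crib: E(4)−Z(25)=-21≡5, so the shift is 5.
Subtract 5 from each ciphertext letter:
E(4): 4−5=-1≡25 → Z
B(1): 1−5=-4≡22 → W
C(2): 2−5=-3≡23 → X
Q(16): 16−5=11 → L
F(5): 5−5=0 → A
W(22): 22−5=17 → R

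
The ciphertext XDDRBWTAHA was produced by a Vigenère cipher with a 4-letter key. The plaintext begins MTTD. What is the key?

Subtract each crib letter from the matching ciphertext letter (mod 26):
X(23)−M(12)=11 → L
D(3)−T(19)=-16≡10 → K
D(3)−T(19)=-16≡10 → K
R(17)−D(3)=14 → O

LKKO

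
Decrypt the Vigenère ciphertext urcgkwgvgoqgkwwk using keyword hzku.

Repeat the key across the ciphertext: hzkuhzkuhzkuhzku
u(20)−h(7): 13 → n
r(17)−z(25): -8≡18 → s
c(2)−k(10): -8≡18 → s
g(6)−u(20): -14≡12 → m
k(10)−h(7): 3 → d
w(22)−z(25): -3≡23 → x
g(6)−k(10): -4≡22 → w
v(21)−u(20): 1 → b
g(6)−h(7): -1≡25 → z
o(14)−z(25): -11≡15 → p
q(16)−k(10): 6 → g
g(6)−u(20): -14≡12 → m
k(10)−h(7): 3 → d
w(22)−z(25): -3≡23 → x
w(22)−k(10): 12 → m
k(10)−u(20): -10≡16 → q

nssmdxwbzpgmdxmq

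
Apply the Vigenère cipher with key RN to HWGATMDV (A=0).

YJXNKZUI

Repeat the key across the message: RNRNRNRN
H(7)+R(17): 24 → Y
W(22)+N(13): 35≡9 → J
G(6)+R(17): 23 → X
A(0)+N(13): 13 → N
T(19)+R(17): 36≡10 → K
M(12)+N(13): 25 → Z
D(3)+R(17): 20 → U
V(21)+N(13): 34≡8 → I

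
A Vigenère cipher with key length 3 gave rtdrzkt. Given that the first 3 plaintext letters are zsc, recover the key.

sbb

Subtract each crib letter from the matching ciphertext letter (mod 26):
r(17)−z(25)=-8≡18 → s
t(19)−s(18)=1 → b
d(3)−c(2)=1 → b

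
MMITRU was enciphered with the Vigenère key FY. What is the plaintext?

HODVMW

Repeat the key across the ciphertext: FYFYFY
M(12)−F(5): 7 → H
M(12)−Y(24): -12≡14 → O
I(8)−F(5): 3 → D
T(19)−Y(24): -5≡21 → V
R(17)−F(5): 12 → M
U(20)−Y(24): -4≡22 → W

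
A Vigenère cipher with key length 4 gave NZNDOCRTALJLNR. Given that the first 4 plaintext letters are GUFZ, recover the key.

HFIE

Subtract each crib letter from the matching ciphertext letter (mod 26):
N(13)−G(6)=7 → H
Z(25)−U(20)=5 → F
N(13)−F(5)=8 → I
D(3)−Z(25)=-22≡4 → E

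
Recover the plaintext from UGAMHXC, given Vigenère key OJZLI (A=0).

GXBBZJT

Repeat the key across the ciphertext: OJZLIOJ
U(20)−O(14): 6 → G
G(6)−J(9): -3≡23 → X
A(0)−Z(25): -25≡1 → B
M(12)−L(11): 1 → B
H(7)−I(8): -1≡25 → Z
X(23)−O(14): 9 → J
C(2)−J(9): -7≡19 → T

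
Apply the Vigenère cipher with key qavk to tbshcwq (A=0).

Repeat the key across the message: qavkqav
t(19)+q(16): 35≡9 → j
b(1)+a(0): 1 → b
s(18)+v(21): 39≡13 → n
h(7)+k(10): 17 → r
c(2)+q(16): 18 → s
w(22)+a(0): 22 → w
q(16)+v(21): 37≡11 → l

jbnrswl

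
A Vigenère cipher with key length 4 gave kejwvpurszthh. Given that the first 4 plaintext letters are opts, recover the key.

wpqe

Subtract each crib letter from the matching ciphertext letter (mod 26):
k(10)−o(14)=-4≡22 → w
e(4)−p(15)=-11≡15 → p
j(9)−t(19)=-10≡16 → q
w(22)−s(18)=4 → e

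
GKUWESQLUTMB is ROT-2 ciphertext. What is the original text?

G(6): 6−2=4 → E
K(10): 10−2=8 → I
U(20): 20−2=18 → S
W(22): 22−2=20 → U
E(4): 4−2=2 → C
S(18): 18−2=16 → Q
Q(16): 16−2=14 → O
L(11): 11−2=9 → J
U(20): 20−2=18 → S
T(19): 19−2=17 → R
M(12): 12−2=10 → K
B(1): 1−2=-1≡25 → Z

EISUCQOJSRKZ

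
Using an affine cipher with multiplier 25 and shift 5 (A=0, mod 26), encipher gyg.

g(6): 25·6+5=155≡25 → z
y(24): 25·24+5=605≡7 → h
g(6): 25·6+5=155≡25 → z

zhz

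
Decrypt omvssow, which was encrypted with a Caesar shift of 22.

sqzwwsa

o(14): 14−22=-8≡18 → s
m(12): 12−22=-10≡16 → q
v(21): 21−22=-1≡25 → z
s(18): 18−22=-4≡22 → w
s(18): 18−22=-4≡22 → w
o(14): 14−22=-8≡18 → s
w(22): 22−22=0 → a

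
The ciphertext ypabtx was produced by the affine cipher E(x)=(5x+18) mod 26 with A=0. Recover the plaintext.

wpmhvb

The inverse of 5 mod 26 is 21, since 5·21=105≡1. Apply D(y)=21·(y−18) mod 26:
y(24): 21·(24−18)=126≡22 → w
p(15): 21·(15−18)=-63≡15 → p
a(0): 21·(0−18)=-378≡12 → m
b(1): 21·(1−18)=-357≡7 → h
t(19): 21·(19−18)=21 → v
x(23): 21·(23−18)=105≡1 → b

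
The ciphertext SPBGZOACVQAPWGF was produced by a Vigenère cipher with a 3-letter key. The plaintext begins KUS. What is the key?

Subtract each crib letter from the matching ciphertext letter (mod 26):
S(18)−K(10)=8 → I
P(15)−U(20)=-5≡21 → V
B(1)−S(18)=-17≡9 → J

IVJ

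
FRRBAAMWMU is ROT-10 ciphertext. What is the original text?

F(5): 5−10=-5≡21 → V
R(17): 17−10=7 → H
R(17): 17−10=7 → H
B(1): 1−10=-9≡17 → R
A(0): 0−10=-10≡16 → Q
A(0): 0−10=-10≡16 → Q
M(12): 12−10=2 → C
W(22): 22−10=12 → M
M(12): 12−10=2 → C
U(20): 20−10=10 → K

VHHRQQCMCK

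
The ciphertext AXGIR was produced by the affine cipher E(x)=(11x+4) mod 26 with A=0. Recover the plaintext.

The inverse of 11 mod 26 is 19, since 11·19=209≡1. Apply D(y)=19·(y−4) mod 26:
A(0): 19·(0−4)=-76≡2 → C
X(23): 19·(23−4)=361≡23 → X
G(6): 19·(6−4)=38≡12 → M
I(8): 19·(8−4)=76≡24 → Y
R(17): 19·(17−4)=247≡13 → N

CXMYN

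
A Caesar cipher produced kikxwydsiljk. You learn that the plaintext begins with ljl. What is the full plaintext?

From the crib: k(10)−l(11)=-1≡25, so the shift is 25.
Subtract 25 from each ciphertext letter:
k(10): 10−25=-15≡11 → l
i(8): 8−25=-17≡9 → j
k(10): 10−25=-15≡11 → l
x(23): 23−25=-2≡24 → y
w(22): 22−25=-3≡23 → x
y(24): 24−25=-1≡25 → z
d(3): 3−25=-22≡4 → e
s(18): 18−25=-7≡19 → t
i(8): 8−25=-17≡9 → j
l(11): 11−25=-14≡12 → m
j(9): 9−25=-16≡10 → k
k(10): 10−25=-15≡11 → l

ljlyxzetjmkl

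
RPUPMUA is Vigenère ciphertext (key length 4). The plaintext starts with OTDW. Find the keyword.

Subtract each crib letter from the matching ciphertext letter (mod 26):
R(17)−O(14)=3 → D
P(15)−T(19)=-4≡22 → W
U(20)−D(3)=17 → R
P(15)−W(22)=-7≡19 → T

DWRT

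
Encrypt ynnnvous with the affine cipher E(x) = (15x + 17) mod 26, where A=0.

y(24): 15·24+17=377≡13 → n
n(13): 15·13+17=212≡4 → e
n(13): 15·13+17=212≡4 → e
n(13): 15·13+17=212≡4 → e
v(21): 15·21+17=332≡20 → u
o(14): 15·14+17=227≡19 → t
u(20): 15·20+17=317≡5 → f
s(18): 15·18+17=287≡1 → b

neeeutfb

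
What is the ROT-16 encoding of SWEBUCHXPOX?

S(18): 18+16=34≡8 → I
W(22): 22+16=38≡12 → M
E(4): 4+16=20 → U
B(1): 1+16=17 → R
U(20): 20+16=36≡10 → K
C(2): 2+16=18 → S
H(7): 7+16=23 → X
X(23): 23+16=39≡13 → N
P(15): 15+16=31≡5 → F
O(14): 14+16=30≡4 → E
X(23): 23+16=39≡13 → N

IMURKSXNFEN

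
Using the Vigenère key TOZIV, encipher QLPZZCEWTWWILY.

Repeat the key across the message: TOZIVTOZIVTOZI
Q(16)+T(19): 35≡9 → J
L(11)+O(14): 25 → Z
P(15)+Z(25): 40≡14 → O
Z(25)+I(8): 33≡7 → H
Z(25)+V(21): 46≡20 → U
C(2)+T(19): 21 → V
E(4)+O(14): 18 → S
W(22)+Z(25): 47≡21 → V
T(19)+I(8): 27≡1 → B
W(22)+V(21): 43≡17 → R
W(22)+T(19): 41≡15 → P
I(8)+O(14): 22 → W
L(11)+Z(25): 36≡10 → K
Y(24)+I(8): 32≡6 → G

JZOHUVSVBRPWKG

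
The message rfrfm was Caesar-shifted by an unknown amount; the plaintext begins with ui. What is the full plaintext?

From the crib: r(17)−u(20)=-3≡23, so the shift is 23.
Subtract 23 from each ciphertext letter:
r(17): 17−23=-6≡20 → u
f(5): 5−23=-18≡8 → i
r(17): 17−23=-6≡20 → u
f(5): 5−23=-18≡8 → i
m(12): 12−23=-11≡15 → p

uiuip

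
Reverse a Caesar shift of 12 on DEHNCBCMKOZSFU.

RSVBQPQAYCNGTI

D(3): 3−12=-9≡17 → R
E(4): 4−12=-8≡18 → S
H(7): 7−12=-5≡21 → V
N(13): 13−12=1 → B
C(2): 2−12=-10≡16 → Q
B(1): 1−12=-11≡15 → P
C(2): 2−12=-10≡16 → Q
M(12): 12−12=0 → A
K(10): 10−12=-2≡24 → Y
O(14): 14−12=2 → C
Z(25): 25−12=13 → N
S(18): 18−12=6 → G
F(5): 5−12=-7≡19 → T
U(20): 20−12=8 → I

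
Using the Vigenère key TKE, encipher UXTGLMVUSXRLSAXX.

NHXZVQOEWQBPLKBQ

Repeat the key across the message: TKETKETKETKETKET
U(20)+T(19): 39≡13 → N
X(23)+K(10): 33≡7 → H
T(19)+E(4): 23 → X
G(6)+T(19): 25 → Z
L(11)+K(10): 21 → V
M(12)+E(4): 16 → Q
V(21)+T(19): 40≡14 → O
U(20)+K(10): 30≡4 → E
S(18)+E(4): 22 → W
X(23)+T(19): 42≡16 → Q
R(17)+K(10): 27≡1 → B
L(11)+E(4): 15 → P
S(18)+T(19): 37≡11 → L
A(0)+K(10): 10 → K
X(23)+E(4): 27≡1 → B
X(23)+T(19): 42≡16 → Q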